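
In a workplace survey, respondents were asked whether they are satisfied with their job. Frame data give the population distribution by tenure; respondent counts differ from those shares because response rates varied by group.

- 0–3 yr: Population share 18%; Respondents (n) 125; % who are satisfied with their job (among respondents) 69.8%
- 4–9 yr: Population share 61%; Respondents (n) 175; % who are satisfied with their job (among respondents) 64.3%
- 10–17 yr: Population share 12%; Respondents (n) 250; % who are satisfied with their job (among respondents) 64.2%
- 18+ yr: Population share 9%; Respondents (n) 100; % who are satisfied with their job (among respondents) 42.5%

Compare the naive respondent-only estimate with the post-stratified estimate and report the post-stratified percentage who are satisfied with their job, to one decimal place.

63.3%

Without adjustment, the pooled respondent share is:
  (125/650)×69.8 + (175/650)×64.3 + (250/650)×64.2 + (100/650)×42.5 = 61.9654%
Post-stratifying to population shares instead:
  0.18×69.8 + 0.61×64.3 + 0.12×64.2 + 0.09×42.5 = 63.316%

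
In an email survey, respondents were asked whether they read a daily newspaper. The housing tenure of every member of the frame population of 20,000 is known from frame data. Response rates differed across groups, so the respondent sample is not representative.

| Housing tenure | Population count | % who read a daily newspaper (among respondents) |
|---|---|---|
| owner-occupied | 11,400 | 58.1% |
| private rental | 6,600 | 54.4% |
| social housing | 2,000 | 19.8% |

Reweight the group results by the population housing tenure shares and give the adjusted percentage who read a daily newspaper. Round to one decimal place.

53.0%

Reweight to the known housing tenure distribution:
  owner-occupied: (11,400/20,000) × 58.1 = 33.117
  private rental: (6,600/20,000) × 54.4 = 17.952
  social housing: (2,000/20,000) × 19.8 = 1.98
Post-stratified estimate = 53.049 → 53.0%.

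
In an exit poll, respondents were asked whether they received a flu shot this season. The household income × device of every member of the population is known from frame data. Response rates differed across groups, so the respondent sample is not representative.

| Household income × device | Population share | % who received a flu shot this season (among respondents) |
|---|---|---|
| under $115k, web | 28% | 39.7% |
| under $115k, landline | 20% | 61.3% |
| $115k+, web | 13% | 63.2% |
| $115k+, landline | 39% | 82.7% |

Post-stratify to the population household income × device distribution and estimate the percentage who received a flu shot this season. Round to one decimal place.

Weight each group's respondent value by its population share:
  under $115k, web: 0.28 × 39.7 = 11.116
  under $115k, landline: 0.2 × 61.3 = 12.26
  $115k+, web: 0.13 × 63.2 = 8.216
  $115k+, landline: 0.39 × 82.7 = 32.253
Post-stratified estimate = 63.845 → 63.8%.

63.8%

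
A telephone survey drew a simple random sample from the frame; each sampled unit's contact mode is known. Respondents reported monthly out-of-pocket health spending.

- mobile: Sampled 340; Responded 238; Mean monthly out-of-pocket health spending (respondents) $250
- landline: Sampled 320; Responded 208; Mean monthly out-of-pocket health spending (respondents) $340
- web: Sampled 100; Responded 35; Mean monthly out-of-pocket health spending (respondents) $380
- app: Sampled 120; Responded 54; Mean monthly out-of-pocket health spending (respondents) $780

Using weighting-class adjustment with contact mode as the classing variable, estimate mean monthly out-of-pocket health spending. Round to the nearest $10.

Class response rates: mobile 238/340 = 70%, landline 208/320 = 65%, web 35/100 = 35%, app 54/120 = 45%.
With weight = n_sampled/n_responded per class, the weighted class total is n_sampled:
  mobile: 340 × 250 = 85,000
  landline: 320 × 340 = 108,800
  web: 100 × 380 = 38,000
  app: 120 × 780 = 93,600
Adjusted estimate = 325,400 / 880 = 369.773 → $370.

$370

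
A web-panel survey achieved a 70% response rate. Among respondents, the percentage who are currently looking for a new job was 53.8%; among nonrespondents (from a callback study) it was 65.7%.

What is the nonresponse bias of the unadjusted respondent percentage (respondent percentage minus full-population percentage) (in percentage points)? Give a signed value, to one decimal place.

Nonresponse fraction = 1 − 0.7 = 0.3.
Bias = (nonresponse fraction) × (respondent percentage − nonrespondent percentage)
     = 0.3 × (53.8 − 65.7) = 0.3 × -11.9 = -3.57.

-3.6 percentage points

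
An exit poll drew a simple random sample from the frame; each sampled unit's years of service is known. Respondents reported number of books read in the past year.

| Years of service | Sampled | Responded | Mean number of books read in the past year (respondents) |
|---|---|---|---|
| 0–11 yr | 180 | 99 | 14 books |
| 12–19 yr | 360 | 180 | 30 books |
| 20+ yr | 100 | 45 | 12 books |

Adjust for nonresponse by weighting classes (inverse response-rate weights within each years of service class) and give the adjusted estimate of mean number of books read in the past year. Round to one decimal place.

Response rates by class: 0–11 yr 99/180 = 55%, 12–19 yr 180/360 = 50%, 20+ yr 45/100 = 45%.
Inverse-response-rate weighting restores each class to its sampled count, so class totals weight by n_sampled:
  0–11 yr: 180 × 14 = 2520
  12–19 yr: 360 × 30 = 10,800
  20+ yr: 100 × 12 = 1200
Adjusted estimate = 14,520 / 640 = 22.6875 → 22.7.

22.7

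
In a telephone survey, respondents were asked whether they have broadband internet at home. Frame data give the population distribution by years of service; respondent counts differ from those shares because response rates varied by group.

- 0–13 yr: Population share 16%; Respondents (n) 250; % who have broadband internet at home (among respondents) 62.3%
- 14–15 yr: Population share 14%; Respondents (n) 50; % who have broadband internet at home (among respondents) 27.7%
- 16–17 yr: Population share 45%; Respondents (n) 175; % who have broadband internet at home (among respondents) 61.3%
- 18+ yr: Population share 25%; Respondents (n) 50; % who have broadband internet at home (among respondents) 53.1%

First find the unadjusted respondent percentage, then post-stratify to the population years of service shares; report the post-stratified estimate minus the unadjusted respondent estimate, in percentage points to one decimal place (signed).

-3.1 percentage points

Without adjustment, the pooled respondent share is:
  (250/525)×62.3 + (50/525)×27.7 + (175/525)×61.3 + (50/525)×53.1 = 57.7952%
Post-stratifying to population shares instead:
  0.16×62.3 + 0.14×27.7 + 0.45×61.3 + 0.25×53.1 = 54.706%
Difference = 54.706 − 57.7952 = -3.0892 pp.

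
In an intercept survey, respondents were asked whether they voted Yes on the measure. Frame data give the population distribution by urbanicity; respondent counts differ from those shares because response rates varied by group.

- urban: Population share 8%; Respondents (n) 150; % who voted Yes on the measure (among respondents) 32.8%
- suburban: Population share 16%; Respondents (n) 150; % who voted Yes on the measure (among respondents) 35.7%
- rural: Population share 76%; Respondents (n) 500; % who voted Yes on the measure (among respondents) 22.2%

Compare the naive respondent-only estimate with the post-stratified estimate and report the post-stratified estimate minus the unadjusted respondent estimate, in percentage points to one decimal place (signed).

-1.5 percentage points

Unadjusted (pooled respondent) estimate weights by respondent counts:
  (150/800)×32.8 + (150/800)×35.7 + (500/800)×22.2 = 26.7188%
Reweighting by population urbanicity shares:
  0.08×32.8 + 0.16×35.7 + 0.76×22.2 = 25.208%
Difference = 25.208 − 26.7188 = -1.5108 pp.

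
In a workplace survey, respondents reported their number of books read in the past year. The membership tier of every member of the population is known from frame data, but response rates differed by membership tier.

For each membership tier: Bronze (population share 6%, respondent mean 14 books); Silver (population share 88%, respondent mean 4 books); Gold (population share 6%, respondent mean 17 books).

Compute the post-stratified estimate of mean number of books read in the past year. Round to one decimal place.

5.4

Each cell contributes population-share × respondent value:
  Bronze: 0.06 × 14 = 0.84
  Silver: 0.88 × 4 = 3.52
  Gold: 0.06 × 17 = 1.02
Post-stratified estimate = 5.38 → 5.4.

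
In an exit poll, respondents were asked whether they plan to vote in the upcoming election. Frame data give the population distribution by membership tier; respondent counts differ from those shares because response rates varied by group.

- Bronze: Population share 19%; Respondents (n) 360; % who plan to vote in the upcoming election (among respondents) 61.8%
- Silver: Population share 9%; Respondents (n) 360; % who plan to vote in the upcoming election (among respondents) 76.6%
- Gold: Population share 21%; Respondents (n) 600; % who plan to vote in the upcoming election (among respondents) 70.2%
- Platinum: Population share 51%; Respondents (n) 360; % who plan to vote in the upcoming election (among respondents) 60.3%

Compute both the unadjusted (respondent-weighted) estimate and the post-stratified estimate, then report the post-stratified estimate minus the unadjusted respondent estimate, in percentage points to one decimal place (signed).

Unadjusted (pooled respondent) estimate weights by respondent counts:
  (360/1680)×61.8 + (360/1680)×76.6 + (600/1680)×70.2 + (360/1680)×60.3 = 67.65%
Post-stratifying to population shares instead:
  0.19×61.8 + 0.09×76.6 + 0.21×70.2 + 0.51×60.3 = 64.131%
Difference = 64.131 − 67.65 = -3.519 pp.

-3.5 percentage points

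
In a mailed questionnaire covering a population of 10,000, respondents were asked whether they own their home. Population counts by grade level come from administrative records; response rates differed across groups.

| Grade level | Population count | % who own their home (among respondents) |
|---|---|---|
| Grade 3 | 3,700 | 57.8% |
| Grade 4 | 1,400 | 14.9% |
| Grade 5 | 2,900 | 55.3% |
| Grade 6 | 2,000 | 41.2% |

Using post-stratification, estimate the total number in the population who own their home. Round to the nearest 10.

4,770

Estimated count per cell = population count × respondent percentage:
  Grade 3: 3,700 × 57.8% = 2138.6
  Grade 4: 1,400 × 14.9% = 208.6
  Grade 5: 2,900 × 55.3% = 1603.7
  Grade 6: 2,000 × 41.2% = 824
Estimated total = 4774.9 → 4,770.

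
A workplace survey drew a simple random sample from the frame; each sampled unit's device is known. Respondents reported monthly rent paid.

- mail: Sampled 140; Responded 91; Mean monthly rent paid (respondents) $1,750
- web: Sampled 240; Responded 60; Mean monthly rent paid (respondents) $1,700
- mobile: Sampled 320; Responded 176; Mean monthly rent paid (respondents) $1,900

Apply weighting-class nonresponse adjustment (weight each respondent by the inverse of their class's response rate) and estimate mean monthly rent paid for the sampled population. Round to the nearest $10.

$1,800

Class response rates: mail 91/140 = 65%, web 60/240 = 25%, mobile 176/320 = 55%.
Weighting each respondent by the inverse class response rate inflates each class back to its sampled size, so the class weight is n_sampled:
  mail: 140 × 1750 = 245,000
  web: 240 × 1700 = 408,000
  mobile: 320 × 1900 = 608,000
Adjusted estimate = 1,261,000 / 700 = 1801.43 → $1,800.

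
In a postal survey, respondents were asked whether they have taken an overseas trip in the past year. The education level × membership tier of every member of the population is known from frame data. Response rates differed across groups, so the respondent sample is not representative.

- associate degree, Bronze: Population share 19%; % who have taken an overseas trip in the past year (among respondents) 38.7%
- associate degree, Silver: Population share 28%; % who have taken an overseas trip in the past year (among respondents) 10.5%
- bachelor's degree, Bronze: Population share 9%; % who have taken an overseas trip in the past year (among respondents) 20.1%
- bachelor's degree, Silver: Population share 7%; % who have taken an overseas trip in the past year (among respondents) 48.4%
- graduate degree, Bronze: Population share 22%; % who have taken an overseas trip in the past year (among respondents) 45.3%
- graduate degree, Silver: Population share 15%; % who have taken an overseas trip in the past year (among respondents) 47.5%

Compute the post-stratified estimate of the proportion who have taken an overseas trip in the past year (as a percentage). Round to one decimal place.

32.6%

Post-stratification weights by population share, not respondent share:
  associate degree, Bronze: 0.19 × 38.7 = 7.353
  associate degree, Silver: 0.28 × 10.5 = 2.94
  bachelor's degree, Bronze: 0.09 × 20.1 = 1.809
  bachelor's degree, Silver: 0.07 × 48.4 = 3.388
  graduate degree, Bronze: 0.22 × 45.3 = 9.966
  graduate degree, Silver: 0.15 × 47.5 = 7.125
Post-stratified estimate = 32.581 → 32.6%.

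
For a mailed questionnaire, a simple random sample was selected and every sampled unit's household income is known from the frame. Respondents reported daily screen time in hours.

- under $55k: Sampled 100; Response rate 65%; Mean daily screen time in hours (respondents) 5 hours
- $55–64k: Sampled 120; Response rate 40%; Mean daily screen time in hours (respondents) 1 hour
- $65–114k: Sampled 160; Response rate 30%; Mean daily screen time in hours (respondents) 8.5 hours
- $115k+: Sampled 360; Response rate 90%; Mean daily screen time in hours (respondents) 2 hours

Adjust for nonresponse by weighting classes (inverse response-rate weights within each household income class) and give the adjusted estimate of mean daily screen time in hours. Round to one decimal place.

Inverse-response-rate weighting restores each class to its sampled count, so class totals weight by n_sampled:
  under $55k: 100 × 5 = 500
  $55–64k: 120 × 1 = 120
  $65–114k: 160 × 8.5 = 1360
  $115k+: 360 × 2 = 720
Adjusted estimate = 2700 / 740 = 3.64865 → 3.6.

3.6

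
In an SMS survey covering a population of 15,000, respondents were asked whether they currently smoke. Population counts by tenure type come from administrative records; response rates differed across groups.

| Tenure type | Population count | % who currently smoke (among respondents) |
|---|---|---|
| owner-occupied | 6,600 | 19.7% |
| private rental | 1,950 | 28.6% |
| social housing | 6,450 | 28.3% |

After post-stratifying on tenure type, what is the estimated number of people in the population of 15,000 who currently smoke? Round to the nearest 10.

Apply each group's respondent rate to its population count:
  owner-occupied: 6,600 × 19.7% = 1300.2
  private rental: 1,950 × 28.6% = 557.7
  social housing: 6,450 × 28.3% = 1825.35
Estimated total = 3683.25 → 3,680.

3,680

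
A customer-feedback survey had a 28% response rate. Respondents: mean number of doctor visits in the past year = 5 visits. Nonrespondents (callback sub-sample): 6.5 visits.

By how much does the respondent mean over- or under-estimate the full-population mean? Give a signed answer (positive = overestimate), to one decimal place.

Nonresponse fraction = 1 − 0.28 = 0.72.
Bias = (nonresponse fraction) × (respondent mean − nonrespondent mean)
     = 0.72 × (5 − 6.5) = 0.72 × -1.5 = -1.08.

-1.1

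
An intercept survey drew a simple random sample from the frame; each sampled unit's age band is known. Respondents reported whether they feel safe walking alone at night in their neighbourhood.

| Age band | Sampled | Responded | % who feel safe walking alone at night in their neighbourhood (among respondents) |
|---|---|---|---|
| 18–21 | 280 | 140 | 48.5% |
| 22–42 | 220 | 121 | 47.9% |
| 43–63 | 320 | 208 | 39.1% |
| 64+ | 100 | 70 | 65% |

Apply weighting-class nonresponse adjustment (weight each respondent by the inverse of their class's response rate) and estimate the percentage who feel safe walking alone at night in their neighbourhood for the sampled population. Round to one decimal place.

46.9%

Class response rates: 18–21 140/280 = 50%, 22–42 121/220 = 55%, 43–63 208/320 = 65%, 64+ 70/100 = 70%.
Each respondent's weight = sampled/responded in their class; summing within a class gives n_sampled, so:
  18–21: 280 × 48.5 = 13,580
  22–42: 220 × 47.9 = 10,538
  43–63: 320 × 39.1 = 12,512
  64+: 100 × 65 = 6500
Adjusted estimate = 43,130 / 920 = 46.8804 → 46.9%.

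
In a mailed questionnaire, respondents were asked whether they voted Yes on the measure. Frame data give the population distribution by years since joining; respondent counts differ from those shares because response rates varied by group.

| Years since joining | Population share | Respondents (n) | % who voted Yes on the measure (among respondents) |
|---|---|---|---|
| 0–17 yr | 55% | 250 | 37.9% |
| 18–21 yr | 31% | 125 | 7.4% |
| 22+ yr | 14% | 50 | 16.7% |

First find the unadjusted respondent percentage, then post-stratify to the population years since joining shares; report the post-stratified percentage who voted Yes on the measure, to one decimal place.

25.5%

Naive respondent-only estimate (weights = respondent counts):
  (250/425)×37.9 + (125/425)×7.4 + (50/425)×16.7 = 26.4353%
Reweighting by population years since joining shares:
  0.55×37.9 + 0.31×7.4 + 0.14×16.7 = 25.477%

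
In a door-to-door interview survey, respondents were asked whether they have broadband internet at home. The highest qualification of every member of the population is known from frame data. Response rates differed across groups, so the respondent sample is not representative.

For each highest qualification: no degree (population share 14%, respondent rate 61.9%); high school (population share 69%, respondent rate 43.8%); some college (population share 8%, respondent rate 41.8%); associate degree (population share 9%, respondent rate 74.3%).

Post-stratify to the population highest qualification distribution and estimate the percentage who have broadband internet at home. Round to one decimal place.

Each cell contributes population-share × respondent value:
  no degree: 0.14 × 61.9 = 8.666
  high school: 0.69 × 43.8 = 30.222
  some college: 0.08 × 41.8 = 3.344
  associate degree: 0.09 × 74.3 = 6.687
Post-stratified estimate = 48.919 → 48.9%.

48.9%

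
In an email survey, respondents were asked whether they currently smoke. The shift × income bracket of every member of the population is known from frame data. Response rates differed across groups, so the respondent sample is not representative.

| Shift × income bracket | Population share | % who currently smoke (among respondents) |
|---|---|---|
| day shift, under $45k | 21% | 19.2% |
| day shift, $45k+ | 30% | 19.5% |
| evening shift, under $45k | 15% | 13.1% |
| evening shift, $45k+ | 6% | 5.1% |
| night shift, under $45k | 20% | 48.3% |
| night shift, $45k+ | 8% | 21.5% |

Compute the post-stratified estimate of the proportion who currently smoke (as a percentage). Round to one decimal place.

23.5%

Each cell contributes population-share × respondent value:
  day shift, under $45k: 0.21 × 19.2 = 4.032
  day shift, $45k+: 0.3 × 19.5 = 5.85
  evening shift, under $45k: 0.15 × 13.1 = 1.965
  evening shift, $45k+: 0.06 × 5.1 = 0.306
  night shift, under $45k: 0.2 × 48.3 = 9.66
  night shift, $45k+: 0.08 × 21.5 = 1.72
Post-stratified estimate = 23.533 → 23.5%.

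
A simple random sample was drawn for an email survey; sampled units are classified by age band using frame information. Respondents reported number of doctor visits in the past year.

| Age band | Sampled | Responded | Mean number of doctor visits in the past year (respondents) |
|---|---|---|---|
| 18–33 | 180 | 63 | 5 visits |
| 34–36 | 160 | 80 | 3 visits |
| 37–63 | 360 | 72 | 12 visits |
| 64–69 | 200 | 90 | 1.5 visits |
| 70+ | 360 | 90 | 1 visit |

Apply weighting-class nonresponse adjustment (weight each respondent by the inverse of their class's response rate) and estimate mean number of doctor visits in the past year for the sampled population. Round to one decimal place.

5.0

Response rates by class: 18–33 63/180 = 35%, 34–36 80/160 = 50%, 37–63 72/360 = 20%, 64–69 90/200 = 45%, 70+ 90/360 = 25%.
Each respondent's weight = sampled/responded in their class; summing within a class gives n_sampled, so:
  18–33: 180 × 5 = 900
  34–36: 160 × 3 = 480
  37–63: 360 × 12 = 4320
  64–69: 200 × 1.5 = 300
  70+: 360 × 1 = 360
Adjusted estimate = 6360 / 1,260 = 5.04762 → 5.0.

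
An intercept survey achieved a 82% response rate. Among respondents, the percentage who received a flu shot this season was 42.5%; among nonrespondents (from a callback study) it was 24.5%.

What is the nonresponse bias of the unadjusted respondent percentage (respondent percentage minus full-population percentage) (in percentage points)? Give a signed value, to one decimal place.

+3.2 percentage points

Nonresponse fraction = 1 − 0.82 = 0.18.
Bias = (nonresponse fraction) × (respondent percentage − nonrespondent percentage)
     = 0.18 × (42.5 − 24.5) = 0.18 × 18 = 3.24.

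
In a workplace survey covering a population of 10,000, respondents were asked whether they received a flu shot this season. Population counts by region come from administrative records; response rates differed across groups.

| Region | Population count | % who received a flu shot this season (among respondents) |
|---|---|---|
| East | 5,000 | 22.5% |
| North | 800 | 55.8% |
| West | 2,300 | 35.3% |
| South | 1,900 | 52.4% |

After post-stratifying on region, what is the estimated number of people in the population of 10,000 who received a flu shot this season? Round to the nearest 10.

Each cell contributes its population count × the respondent rate:
  East: 5,000 × 22.5% = 1125
  North: 800 × 55.8% = 446.4
  West: 2,300 × 35.3% = 811.9
  South: 1,900 × 52.4% = 995.6
Estimated total = 3378.9 → 3,380.

3,380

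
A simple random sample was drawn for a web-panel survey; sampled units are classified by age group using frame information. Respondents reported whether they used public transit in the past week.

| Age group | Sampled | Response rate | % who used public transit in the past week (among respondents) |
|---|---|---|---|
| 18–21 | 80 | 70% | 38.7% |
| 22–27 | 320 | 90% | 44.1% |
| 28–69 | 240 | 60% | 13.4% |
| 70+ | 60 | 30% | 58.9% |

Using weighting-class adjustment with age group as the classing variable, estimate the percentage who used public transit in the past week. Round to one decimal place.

With weight = n_sampled/n_responded per class, the weighted class total is n_sampled:
  18–21: 80 × 38.7 = 3096
  22–27: 320 × 44.1 = 14,112
  28–69: 240 × 13.4 = 3216
  70+: 60 × 58.9 = 3534
Adjusted estimate = 23,958 / 700 = 34.2257 → 34.2%.

34.2%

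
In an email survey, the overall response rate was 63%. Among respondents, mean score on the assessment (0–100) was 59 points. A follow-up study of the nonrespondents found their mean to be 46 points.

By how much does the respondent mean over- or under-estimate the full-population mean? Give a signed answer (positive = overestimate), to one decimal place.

+4.8

Nonresponse fraction = 1 − 0.63 = 0.37.
Bias = (nonresponse fraction) × (respondent mean − nonrespondent mean)
     = 0.37 × (59 − 46) = 0.37 × 13 = 4.81.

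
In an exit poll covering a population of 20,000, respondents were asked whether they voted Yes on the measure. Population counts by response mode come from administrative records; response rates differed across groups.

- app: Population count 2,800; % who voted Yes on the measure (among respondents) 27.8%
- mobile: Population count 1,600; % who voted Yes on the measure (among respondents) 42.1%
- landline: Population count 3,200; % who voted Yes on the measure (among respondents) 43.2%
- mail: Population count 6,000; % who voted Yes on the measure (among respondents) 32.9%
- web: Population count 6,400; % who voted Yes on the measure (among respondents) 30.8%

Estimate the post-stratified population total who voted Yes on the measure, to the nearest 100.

Each cell contributes its population count × the respondent rate:
  app: 2,800 × 27.8% = 778.4
  mobile: 1,600 × 42.1% = 673.6
  landline: 3,200 × 43.2% = 1382.4
  mail: 6,000 × 32.9% = 1974
  web: 6,400 × 30.8% = 1971.2
Estimated total = 6779.6 → 6,800.

6,800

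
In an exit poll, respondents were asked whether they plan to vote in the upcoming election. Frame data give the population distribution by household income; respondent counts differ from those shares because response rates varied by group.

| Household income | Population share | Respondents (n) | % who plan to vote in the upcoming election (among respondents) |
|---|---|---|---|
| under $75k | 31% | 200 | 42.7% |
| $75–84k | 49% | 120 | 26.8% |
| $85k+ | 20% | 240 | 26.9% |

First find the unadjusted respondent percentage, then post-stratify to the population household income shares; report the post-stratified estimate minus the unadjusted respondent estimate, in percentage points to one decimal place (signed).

Naive respondent-only estimate (weights = respondent counts):
  (200/560)×42.7 + (120/560)×26.8 + (240/560)×26.9 = 32.5214%
Post-stratified estimate weights by population shares:
  0.31×42.7 + 0.49×26.8 + 0.2×26.9 = 31.749%
Difference = 31.749 − 32.5214 = -0.7724 pp.

-0.8 percentage points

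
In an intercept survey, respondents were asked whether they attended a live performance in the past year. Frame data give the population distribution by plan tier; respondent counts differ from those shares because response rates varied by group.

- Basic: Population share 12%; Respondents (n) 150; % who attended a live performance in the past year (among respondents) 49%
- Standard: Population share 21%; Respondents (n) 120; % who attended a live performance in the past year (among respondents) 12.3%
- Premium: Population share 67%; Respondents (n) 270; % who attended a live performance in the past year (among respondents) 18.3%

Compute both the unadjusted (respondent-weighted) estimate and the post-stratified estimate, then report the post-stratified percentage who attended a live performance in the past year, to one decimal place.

20.7%

Naive respondent-only estimate (weights = respondent counts):
  (150/540)×49 + (120/540)×12.3 + (270/540)×18.3 = 25.4944%
Post-stratifying to population shares instead:
  0.12×49 + 0.21×12.3 + 0.67×18.3 = 20.724%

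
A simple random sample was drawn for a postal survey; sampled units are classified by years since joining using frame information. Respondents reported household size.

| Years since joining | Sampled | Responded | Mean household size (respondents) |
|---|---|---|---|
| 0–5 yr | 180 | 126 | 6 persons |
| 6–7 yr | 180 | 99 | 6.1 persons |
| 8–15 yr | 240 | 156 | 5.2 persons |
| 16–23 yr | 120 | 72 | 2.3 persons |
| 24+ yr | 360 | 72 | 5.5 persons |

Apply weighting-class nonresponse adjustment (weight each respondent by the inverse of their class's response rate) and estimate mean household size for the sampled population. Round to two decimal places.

Class response rates: 0–5 yr 126/180 = 70%, 6–7 yr 99/180 = 55%, 8–15 yr 156/240 = 65%, 16–23 yr 72/120 = 60%, 24+ yr 72/360 = 20%.
Weighting each respondent by the inverse class response rate inflates each class back to its sampled size, so the class weight is n_sampled:
  0–5 yr: 180 × 6 = 1080
  6–7 yr: 180 × 6.1 = 1098
  8–15 yr: 240 × 5.2 = 1248
  16–23 yr: 120 × 2.3 = 276
  24+ yr: 360 × 5.5 = 1980
Adjusted estimate = 5682 / 1,080 = 5.26111 → 5.26.

5.26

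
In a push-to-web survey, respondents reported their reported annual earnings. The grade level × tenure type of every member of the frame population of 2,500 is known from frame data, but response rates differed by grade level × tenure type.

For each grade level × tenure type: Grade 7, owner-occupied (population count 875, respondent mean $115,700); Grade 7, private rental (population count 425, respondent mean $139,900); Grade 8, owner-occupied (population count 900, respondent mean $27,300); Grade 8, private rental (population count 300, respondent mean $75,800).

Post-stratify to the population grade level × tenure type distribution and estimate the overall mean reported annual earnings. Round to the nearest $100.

Each cell contributes population-share × respondent value:
  Grade 7, owner-occupied: (875/2,500) × 115,700 = 40,495
  Grade 7, private rental: (425/2,500) × 139,900 = 23,783
  Grade 8, owner-occupied: (900/2,500) × 27,300 = 9828
  Grade 8, private rental: (300/2,500) × 75,800 = 9096
Post-stratified estimate = 83,202 → $83,200.

$83,200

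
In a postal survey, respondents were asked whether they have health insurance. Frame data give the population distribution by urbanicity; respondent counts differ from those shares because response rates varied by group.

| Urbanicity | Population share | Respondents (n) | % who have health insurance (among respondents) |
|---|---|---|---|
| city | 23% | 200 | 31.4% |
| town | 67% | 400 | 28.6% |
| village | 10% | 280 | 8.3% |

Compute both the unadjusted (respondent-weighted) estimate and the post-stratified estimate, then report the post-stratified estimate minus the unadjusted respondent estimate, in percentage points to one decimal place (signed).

+4.4 percentage points

Without adjustment, the pooled respondent share is:
  (200/880)×31.4 + (400/880)×28.6 + (280/880)×8.3 = 22.7773%
Post-stratified estimate weights by population shares:
  0.23×31.4 + 0.67×28.6 + 0.1×8.3 = 27.214%
Difference = 27.214 − 22.7773 = 4.4367 pp.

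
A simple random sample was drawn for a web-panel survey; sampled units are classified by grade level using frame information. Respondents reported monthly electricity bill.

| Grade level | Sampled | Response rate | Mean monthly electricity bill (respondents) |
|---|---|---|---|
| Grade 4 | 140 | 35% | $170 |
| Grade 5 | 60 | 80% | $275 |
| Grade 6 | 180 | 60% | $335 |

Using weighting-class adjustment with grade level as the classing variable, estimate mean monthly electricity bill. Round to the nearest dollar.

Weighting each respondent by the inverse class response rate inflates each class back to its sampled size, so the class weight is n_sampled:
  Grade 4: 140 × 170 = 23,800
  Grade 5: 60 × 275 = 16,500
  Grade 6: 180 × 335 = 60,300
Adjusted estimate = 100,600 / 380 = 264.737 → $265.

$265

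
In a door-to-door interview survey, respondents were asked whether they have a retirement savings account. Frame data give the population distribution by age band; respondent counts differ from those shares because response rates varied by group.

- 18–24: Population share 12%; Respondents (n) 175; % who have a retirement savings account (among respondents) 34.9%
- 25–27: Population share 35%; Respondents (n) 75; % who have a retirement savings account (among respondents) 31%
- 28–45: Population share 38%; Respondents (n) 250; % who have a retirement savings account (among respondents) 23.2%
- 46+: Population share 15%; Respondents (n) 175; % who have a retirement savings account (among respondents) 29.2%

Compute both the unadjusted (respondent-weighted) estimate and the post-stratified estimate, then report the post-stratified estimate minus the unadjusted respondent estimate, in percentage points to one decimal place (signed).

Unadjusted (pooled respondent) estimate weights by respondent counts:
  (175/675)×34.9 + (75/675)×31 + (250/675)×23.2 + (175/675)×29.2 = 28.6556%
Reweighting by population age band shares:
  0.12×34.9 + 0.35×31 + 0.38×23.2 + 0.15×29.2 = 28.234%
Difference = 28.234 − 28.6556 = -0.4216 pp.

-0.4 percentage points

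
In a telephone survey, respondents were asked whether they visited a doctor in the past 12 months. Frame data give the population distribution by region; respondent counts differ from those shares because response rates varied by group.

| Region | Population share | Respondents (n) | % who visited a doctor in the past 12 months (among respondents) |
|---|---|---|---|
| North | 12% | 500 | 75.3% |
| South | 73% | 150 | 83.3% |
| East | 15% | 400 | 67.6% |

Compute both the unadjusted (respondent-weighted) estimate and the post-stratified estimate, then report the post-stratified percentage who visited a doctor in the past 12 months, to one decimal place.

80.0%

Without adjustment, the pooled respondent share is:
  (500/1050)×75.3 + (150/1050)×83.3 + (400/1050)×67.6 = 73.5095%
Reweighting by population region shares:
  0.12×75.3 + 0.73×83.3 + 0.15×67.6 = 79.985%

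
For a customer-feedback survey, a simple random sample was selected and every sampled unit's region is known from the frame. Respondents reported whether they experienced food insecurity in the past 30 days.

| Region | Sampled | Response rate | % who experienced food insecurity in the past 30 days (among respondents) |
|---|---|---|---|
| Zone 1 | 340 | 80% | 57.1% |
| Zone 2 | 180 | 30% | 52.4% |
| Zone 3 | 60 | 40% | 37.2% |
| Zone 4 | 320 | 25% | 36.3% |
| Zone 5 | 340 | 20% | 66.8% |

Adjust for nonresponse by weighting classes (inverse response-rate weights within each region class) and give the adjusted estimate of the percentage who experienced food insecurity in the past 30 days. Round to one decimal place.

52.7%

With weight = n_sampled/n_responded per class, the weighted class total is n_sampled:
  Zone 1: 340 × 57.1 = 19,414
  Zone 2: 180 × 52.4 = 9432
  Zone 3: 60 × 37.2 = 2232
  Zone 4: 320 × 36.3 = 11,616
  Zone 5: 340 × 66.8 = 22,712
Adjusted estimate = 65,406 / 1,240 = 52.7468 → 52.7%.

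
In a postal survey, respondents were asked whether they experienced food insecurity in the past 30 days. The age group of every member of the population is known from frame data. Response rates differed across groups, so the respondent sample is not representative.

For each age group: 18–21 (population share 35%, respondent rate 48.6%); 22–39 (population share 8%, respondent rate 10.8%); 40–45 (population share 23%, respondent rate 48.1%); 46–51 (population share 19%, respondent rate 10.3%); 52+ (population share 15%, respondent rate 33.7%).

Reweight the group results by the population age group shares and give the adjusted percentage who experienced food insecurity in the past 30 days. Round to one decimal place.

35.9%

Each cell contributes population-share × respondent value:
  18–21: 0.35 × 48.6 = 17.01
  22–39: 0.08 × 10.8 = 0.864
  40–45: 0.23 × 48.1 = 11.063
  46–51: 0.19 × 10.3 = 1.957
  52+: 0.15 × 33.7 = 5.055
Post-stratified estimate = 35.949 → 35.9%.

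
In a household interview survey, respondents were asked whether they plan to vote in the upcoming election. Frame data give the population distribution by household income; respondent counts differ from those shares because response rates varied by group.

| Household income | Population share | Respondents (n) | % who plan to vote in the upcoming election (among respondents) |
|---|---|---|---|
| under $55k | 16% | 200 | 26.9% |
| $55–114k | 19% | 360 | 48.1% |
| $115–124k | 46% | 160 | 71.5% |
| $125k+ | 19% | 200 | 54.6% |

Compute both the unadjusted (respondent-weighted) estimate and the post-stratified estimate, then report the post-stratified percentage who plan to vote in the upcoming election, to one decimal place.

Without adjustment, the pooled respondent share is:
  (200/920)×26.9 + (360/920)×48.1 + (160/920)×71.5 + (200/920)×54.6 = 48.9739%
Post-stratifying to population shares instead:
  0.16×26.9 + 0.19×48.1 + 0.46×71.5 + 0.19×54.6 = 56.707%

56.7%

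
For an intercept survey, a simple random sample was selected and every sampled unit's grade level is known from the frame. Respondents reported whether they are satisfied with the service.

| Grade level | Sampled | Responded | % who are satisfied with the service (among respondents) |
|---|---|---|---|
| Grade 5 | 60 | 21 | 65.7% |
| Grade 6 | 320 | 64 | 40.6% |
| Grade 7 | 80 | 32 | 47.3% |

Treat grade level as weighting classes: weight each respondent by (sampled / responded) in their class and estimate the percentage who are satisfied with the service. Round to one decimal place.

Class response rates: Grade 5 21/60 = 35%, Grade 6 64/320 = 20%, Grade 7 32/80 = 40%.
With weight = n_sampled/n_responded per class, the weighted class total is n_sampled:
  Grade 5: 60 × 65.7 = 3942
  Grade 6: 320 × 40.6 = 12,992
  Grade 7: 80 × 47.3 = 3784
Adjusted estimate = 20,718 / 460 = 45.0391 → 45.0%.

45.0%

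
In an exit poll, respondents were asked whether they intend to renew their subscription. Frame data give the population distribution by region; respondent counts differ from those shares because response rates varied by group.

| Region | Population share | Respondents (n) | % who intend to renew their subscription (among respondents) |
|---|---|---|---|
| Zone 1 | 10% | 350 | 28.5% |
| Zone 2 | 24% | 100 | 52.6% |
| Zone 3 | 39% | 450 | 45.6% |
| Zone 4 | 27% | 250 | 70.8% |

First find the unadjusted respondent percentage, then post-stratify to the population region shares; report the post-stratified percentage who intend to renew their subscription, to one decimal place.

Without adjustment, the pooled respondent share is:
  (350/1150)×28.5 + (100/1150)×52.6 + (450/1150)×45.6 + (250/1150)×70.8 = 46.4826%
Post-stratified estimate weights by population shares:
  0.1×28.5 + 0.24×52.6 + 0.39×45.6 + 0.27×70.8 = 52.374%

52.4%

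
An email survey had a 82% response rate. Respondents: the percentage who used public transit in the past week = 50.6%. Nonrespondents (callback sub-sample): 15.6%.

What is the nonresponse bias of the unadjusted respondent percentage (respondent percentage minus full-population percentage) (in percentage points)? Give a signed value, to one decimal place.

+6.3 percentage points

Nonresponse fraction = 1 − 0.82 = 0.18.
Bias = (nonresponse fraction) × (respondent percentage − nonrespondent percentage)
     = 0.18 × (50.6 − 15.6) = 0.18 × 35 = 6.3.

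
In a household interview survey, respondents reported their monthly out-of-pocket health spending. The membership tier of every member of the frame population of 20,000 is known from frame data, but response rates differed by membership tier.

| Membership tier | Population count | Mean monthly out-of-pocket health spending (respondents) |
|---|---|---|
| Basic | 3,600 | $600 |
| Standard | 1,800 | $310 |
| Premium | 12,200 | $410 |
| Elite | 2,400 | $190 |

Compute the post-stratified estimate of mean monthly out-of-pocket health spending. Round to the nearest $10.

$410

Weight each group's respondent value by its population share:
  Basic: (3,600/20,000) × 600 = 108
  Standard: (1,800/20,000) × 310 = 27.9
  Premium: (12,200/20,000) × 410 = 250.1
  Elite: (2,400/20,000) × 190 = 22.8
Post-stratified estimate = 408.8 → $410.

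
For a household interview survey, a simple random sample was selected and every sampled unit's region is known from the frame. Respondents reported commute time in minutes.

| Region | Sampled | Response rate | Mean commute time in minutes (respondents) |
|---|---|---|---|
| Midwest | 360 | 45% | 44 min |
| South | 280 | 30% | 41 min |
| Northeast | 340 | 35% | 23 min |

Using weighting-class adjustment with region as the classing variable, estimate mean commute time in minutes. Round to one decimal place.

35.9

With weight = n_sampled/n_responded per class, the weighted class total is n_sampled:
  Midwest: 360 × 44 = 15,840
  South: 280 × 41 = 11,480
  Northeast: 340 × 23 = 7820
Adjusted estimate = 35,140 / 980 = 35.8571 → 35.9.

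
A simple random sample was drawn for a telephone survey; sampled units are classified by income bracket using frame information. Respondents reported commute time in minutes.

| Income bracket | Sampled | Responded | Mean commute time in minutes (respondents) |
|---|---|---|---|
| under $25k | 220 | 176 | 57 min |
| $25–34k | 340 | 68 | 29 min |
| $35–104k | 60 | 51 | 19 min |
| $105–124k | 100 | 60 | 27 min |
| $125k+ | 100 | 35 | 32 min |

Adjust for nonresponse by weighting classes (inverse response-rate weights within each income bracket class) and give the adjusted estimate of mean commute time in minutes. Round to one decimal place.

35.9

Class response rates: under $25k 176/220 = 80%, $25–34k 68/340 = 20%, $35–104k 51/60 = 85%, $105–124k 60/100 = 60%, $125k+ 35/100 = 35%.
With weight = n_sampled/n_responded per class, the weighted class total is n_sampled:
  under $25k: 220 × 57 = 12,540
  $25–34k: 340 × 29 = 9860
  $35–104k: 60 × 19 = 1140
  $105–124k: 100 × 27 = 2700
  $125k+: 100 × 32 = 3200
Adjusted estimate = 29,440 / 820 = 35.9024 → 35.9.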